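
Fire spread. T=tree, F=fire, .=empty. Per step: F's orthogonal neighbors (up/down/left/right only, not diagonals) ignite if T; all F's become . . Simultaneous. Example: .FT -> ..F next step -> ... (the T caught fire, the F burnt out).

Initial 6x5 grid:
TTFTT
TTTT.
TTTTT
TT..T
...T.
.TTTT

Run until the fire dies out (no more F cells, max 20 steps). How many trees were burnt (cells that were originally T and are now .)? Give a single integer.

Answer: 16

Derivation:
Step 1: +3 fires, +1 burnt (F count now 3)
Step 2: +5 fires, +3 burnt (F count now 5)
Step 3: +3 fires, +5 burnt (F count now 3)
Step 4: +3 fires, +3 burnt (F count now 3)
Step 5: +2 fires, +3 burnt (F count now 2)
Step 6: +0 fires, +2 burnt (F count now 0)
Fire out after step 6
Initially T: 21, now '.': 25
Total burnt (originally-T cells now '.'): 16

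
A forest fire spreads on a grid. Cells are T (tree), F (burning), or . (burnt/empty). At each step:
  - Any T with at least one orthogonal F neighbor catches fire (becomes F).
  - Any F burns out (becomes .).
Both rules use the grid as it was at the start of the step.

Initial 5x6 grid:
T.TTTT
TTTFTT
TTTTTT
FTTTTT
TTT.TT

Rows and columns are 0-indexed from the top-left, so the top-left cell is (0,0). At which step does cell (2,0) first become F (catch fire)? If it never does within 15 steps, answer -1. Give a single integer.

Step 1: cell (2,0)='F' (+7 fires, +2 burnt)
  -> target ignites at step 1
Step 2: cell (2,0)='.' (+11 fires, +7 burnt)
Step 3: cell (2,0)='.' (+5 fires, +11 burnt)
Step 4: cell (2,0)='.' (+2 fires, +5 burnt)
Step 5: cell (2,0)='.' (+1 fires, +2 burnt)
Step 6: cell (2,0)='.' (+0 fires, +1 burnt)
  fire out at step 6

1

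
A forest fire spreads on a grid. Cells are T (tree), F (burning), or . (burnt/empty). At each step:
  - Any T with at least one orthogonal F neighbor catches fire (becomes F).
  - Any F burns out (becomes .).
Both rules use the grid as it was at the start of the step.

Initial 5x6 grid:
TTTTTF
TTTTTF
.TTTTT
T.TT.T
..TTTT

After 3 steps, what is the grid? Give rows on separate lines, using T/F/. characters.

Step 1: 3 trees catch fire, 2 burn out
  TTTTF.
  TTTTF.
  .TTTTF
  T.TT.T
  ..TTTT
Step 2: 4 trees catch fire, 3 burn out
  TTTF..
  TTTF..
  .TTTF.
  T.TT.F
  ..TTTT
Step 3: 4 trees catch fire, 4 burn out
  TTF...
  TTF...
  .TTF..
  T.TT..
  ..TTTF

TTF...
TTF...
.TTF..
T.TT..
..TTTF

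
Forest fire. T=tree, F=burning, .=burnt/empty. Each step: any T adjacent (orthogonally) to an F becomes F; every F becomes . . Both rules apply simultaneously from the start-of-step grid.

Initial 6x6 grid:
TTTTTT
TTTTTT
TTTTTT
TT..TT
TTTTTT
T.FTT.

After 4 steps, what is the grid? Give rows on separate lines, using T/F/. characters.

Step 1: 2 trees catch fire, 1 burn out
  TTTTTT
  TTTTTT
  TTTTTT
  TT..TT
  TTFTTT
  T..FT.
Step 2: 3 trees catch fire, 2 burn out
  TTTTTT
  TTTTTT
  TTTTTT
  TT..TT
  TF.FTT
  T...F.
Step 3: 3 trees catch fire, 3 burn out
  TTTTTT
  TTTTTT
  TTTTTT
  TF..TT
  F...FT
  T.....
Step 4: 5 trees catch fire, 3 burn out
  TTTTTT
  TTTTTT
  TFTTTT
  F...FT
  .....F
  F.....

TTTTTT
TTTTTT
TFTTTT
F...FT
.....F
F.....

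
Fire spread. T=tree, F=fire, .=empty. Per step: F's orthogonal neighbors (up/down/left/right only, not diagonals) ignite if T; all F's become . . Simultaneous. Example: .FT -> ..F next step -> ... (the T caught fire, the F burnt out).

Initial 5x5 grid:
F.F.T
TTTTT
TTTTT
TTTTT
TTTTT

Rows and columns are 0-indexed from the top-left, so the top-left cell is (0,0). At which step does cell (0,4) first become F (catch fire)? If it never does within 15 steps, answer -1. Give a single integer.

Step 1: cell (0,4)='T' (+2 fires, +2 burnt)
Step 2: cell (0,4)='T' (+4 fires, +2 burnt)
Step 3: cell (0,4)='T' (+5 fires, +4 burnt)
Step 4: cell (0,4)='F' (+6 fires, +5 burnt)
  -> target ignites at step 4
Step 5: cell (0,4)='.' (+3 fires, +6 burnt)
Step 6: cell (0,4)='.' (+1 fires, +3 burnt)
Step 7: cell (0,4)='.' (+0 fires, +1 burnt)
  fire out at step 7

4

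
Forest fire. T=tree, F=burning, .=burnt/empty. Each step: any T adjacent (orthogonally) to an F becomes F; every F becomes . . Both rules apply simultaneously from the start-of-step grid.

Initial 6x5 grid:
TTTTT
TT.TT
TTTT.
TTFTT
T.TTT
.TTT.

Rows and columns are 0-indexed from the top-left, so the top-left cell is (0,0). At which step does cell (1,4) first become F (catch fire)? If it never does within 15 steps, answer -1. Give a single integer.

Step 1: cell (1,4)='T' (+4 fires, +1 burnt)
Step 2: cell (1,4)='T' (+6 fires, +4 burnt)
Step 3: cell (1,4)='T' (+7 fires, +6 burnt)
Step 4: cell (1,4)='F' (+4 fires, +7 burnt)
  -> target ignites at step 4
Step 5: cell (1,4)='.' (+3 fires, +4 burnt)
Step 6: cell (1,4)='.' (+0 fires, +3 burnt)
  fire out at step 6

4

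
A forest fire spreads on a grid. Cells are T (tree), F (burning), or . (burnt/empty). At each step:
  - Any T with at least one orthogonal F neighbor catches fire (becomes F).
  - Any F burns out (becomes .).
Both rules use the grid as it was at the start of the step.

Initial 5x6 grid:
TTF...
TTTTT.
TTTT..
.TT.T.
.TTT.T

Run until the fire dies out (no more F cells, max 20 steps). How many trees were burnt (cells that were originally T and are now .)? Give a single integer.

Answer: 16

Derivation:
Step 1: +2 fires, +1 burnt (F count now 2)
Step 2: +4 fires, +2 burnt (F count now 4)
Step 3: +5 fires, +4 burnt (F count now 5)
Step 4: +3 fires, +5 burnt (F count now 3)
Step 5: +2 fires, +3 burnt (F count now 2)
Step 6: +0 fires, +2 burnt (F count now 0)
Fire out after step 6
Initially T: 18, now '.': 28
Total burnt (originally-T cells now '.'): 16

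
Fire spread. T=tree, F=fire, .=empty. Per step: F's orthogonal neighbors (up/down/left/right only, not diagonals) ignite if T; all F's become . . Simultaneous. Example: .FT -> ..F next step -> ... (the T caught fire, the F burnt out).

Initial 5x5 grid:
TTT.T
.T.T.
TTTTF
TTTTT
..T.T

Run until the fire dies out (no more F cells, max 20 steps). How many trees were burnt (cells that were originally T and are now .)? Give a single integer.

Answer: 16

Derivation:
Step 1: +2 fires, +1 burnt (F count now 2)
Step 2: +4 fires, +2 burnt (F count now 4)
Step 3: +2 fires, +4 burnt (F count now 2)
Step 4: +4 fires, +2 burnt (F count now 4)
Step 5: +2 fires, +4 burnt (F count now 2)
Step 6: +2 fires, +2 burnt (F count now 2)
Step 7: +0 fires, +2 burnt (F count now 0)
Fire out after step 7
Initially T: 17, now '.': 24
Total burnt (originally-T cells now '.'): 16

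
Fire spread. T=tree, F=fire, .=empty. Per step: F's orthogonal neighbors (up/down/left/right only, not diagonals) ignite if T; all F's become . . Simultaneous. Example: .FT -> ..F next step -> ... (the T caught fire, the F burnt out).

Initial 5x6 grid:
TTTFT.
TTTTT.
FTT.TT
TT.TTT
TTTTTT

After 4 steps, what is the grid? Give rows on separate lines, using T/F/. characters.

Step 1: 6 trees catch fire, 2 burn out
  TTF.F.
  FTTFT.
  .FT.TT
  FT.TTT
  TTTTTT
Step 2: 8 trees catch fire, 6 burn out
  FF....
  .FF.F.
  ..F.TT
  .F.TTT
  FTTTTT
Step 3: 2 trees catch fire, 8 burn out
  ......
  ......
  ....FT
  ...TTT
  .FTTTT
Step 4: 3 trees catch fire, 2 burn out
  ......
  ......
  .....F
  ...TFT
  ..FTTT

......
......
.....F
...TFT
..FTTT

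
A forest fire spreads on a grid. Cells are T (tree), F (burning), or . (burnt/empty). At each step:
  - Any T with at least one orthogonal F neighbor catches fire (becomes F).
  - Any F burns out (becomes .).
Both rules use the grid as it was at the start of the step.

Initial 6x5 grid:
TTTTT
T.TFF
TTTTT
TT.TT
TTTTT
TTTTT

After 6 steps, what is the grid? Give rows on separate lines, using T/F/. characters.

Step 1: 5 trees catch fire, 2 burn out
  TTTFF
  T.F..
  TTTFF
  TT.TT
  TTTTT
  TTTTT
Step 2: 4 trees catch fire, 5 burn out
  TTF..
  T....
  TTF..
  TT.FF
  TTTTT
  TTTTT
Step 3: 4 trees catch fire, 4 burn out
  TF...
  T....
  TF...
  TT...
  TTTFF
  TTTTT
Step 4: 6 trees catch fire, 4 burn out
  F....
  T....
  F....
  TF...
  TTF..
  TTTFF
Step 5: 4 trees catch fire, 6 burn out
  .....
  F....
  .....
  F....
  TF...
  TTF..
Step 6: 2 trees catch fire, 4 burn out
  .....
  .....
  .....
  .....
  F....
  TF...

.....
.....
.....
.....
F....
TF...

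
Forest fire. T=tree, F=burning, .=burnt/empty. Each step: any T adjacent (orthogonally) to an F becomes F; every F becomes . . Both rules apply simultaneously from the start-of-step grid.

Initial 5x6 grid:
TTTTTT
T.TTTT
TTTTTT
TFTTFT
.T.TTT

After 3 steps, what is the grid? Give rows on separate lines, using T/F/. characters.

Step 1: 8 trees catch fire, 2 burn out
  TTTTTT
  T.TTTT
  TFTTFT
  F.FF.F
  .F.TFT
Step 2: 7 trees catch fire, 8 burn out
  TTTTTT
  T.TTFT
  F.FF.F
  ......
  ...F.F
Step 3: 5 trees catch fire, 7 burn out
  TTTTFT
  F.FF.F
  ......
  ......
  ......

TTTTFT
F.FF.F
......
......
......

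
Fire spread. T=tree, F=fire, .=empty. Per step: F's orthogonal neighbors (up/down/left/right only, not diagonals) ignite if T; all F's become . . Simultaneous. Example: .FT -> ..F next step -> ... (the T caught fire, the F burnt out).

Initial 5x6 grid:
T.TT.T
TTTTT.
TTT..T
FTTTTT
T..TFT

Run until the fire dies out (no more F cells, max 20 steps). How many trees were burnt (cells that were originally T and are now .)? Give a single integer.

Answer: 20

Derivation:
Step 1: +6 fires, +2 burnt (F count now 6)
Step 2: +5 fires, +6 burnt (F count now 5)
Step 3: +4 fires, +5 burnt (F count now 4)
Step 4: +1 fires, +4 burnt (F count now 1)
Step 5: +2 fires, +1 burnt (F count now 2)
Step 6: +2 fires, +2 burnt (F count now 2)
Step 7: +0 fires, +2 burnt (F count now 0)
Fire out after step 7
Initially T: 21, now '.': 29
Total burnt (originally-T cells now '.'): 20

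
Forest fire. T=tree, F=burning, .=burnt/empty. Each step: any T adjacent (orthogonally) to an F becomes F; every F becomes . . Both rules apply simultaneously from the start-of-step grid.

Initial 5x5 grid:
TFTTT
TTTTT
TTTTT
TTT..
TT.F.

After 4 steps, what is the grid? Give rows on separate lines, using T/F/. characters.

Step 1: 3 trees catch fire, 2 burn out
  F.FTT
  TFTTT
  TTTTT
  TTT..
  TT...
Step 2: 4 trees catch fire, 3 burn out
  ...FT
  F.FTT
  TFTTT
  TTT..
  TT...
Step 3: 5 trees catch fire, 4 burn out
  ....F
  ...FT
  F.FTT
  TFT..
  TT...
Step 4: 5 trees catch fire, 5 burn out
  .....
  ....F
  ...FT
  F.F..
  TF...

.....
....F
...FT
F.F..
TF...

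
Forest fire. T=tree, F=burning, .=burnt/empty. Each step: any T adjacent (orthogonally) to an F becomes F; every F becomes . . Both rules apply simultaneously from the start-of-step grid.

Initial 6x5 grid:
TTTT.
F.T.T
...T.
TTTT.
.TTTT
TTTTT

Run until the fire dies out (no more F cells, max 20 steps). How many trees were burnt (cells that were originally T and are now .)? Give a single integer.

Step 1: +1 fires, +1 burnt (F count now 1)
Step 2: +1 fires, +1 burnt (F count now 1)
Step 3: +1 fires, +1 burnt (F count now 1)
Step 4: +2 fires, +1 burnt (F count now 2)
Step 5: +0 fires, +2 burnt (F count now 0)
Fire out after step 5
Initially T: 20, now '.': 15
Total burnt (originally-T cells now '.'): 5

Answer: 5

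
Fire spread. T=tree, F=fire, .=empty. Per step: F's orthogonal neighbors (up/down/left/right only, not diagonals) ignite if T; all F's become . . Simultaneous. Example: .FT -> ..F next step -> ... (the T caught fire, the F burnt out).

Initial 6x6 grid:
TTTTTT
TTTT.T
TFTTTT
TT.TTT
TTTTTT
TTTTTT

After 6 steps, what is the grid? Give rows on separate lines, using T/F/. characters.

Step 1: 4 trees catch fire, 1 burn out
  TTTTTT
  TFTT.T
  F.FTTT
  TF.TTT
  TTTTTT
  TTTTTT
Step 2: 6 trees catch fire, 4 burn out
  TFTTTT
  F.FT.T
  ...FTT
  F..TTT
  TFTTTT
  TTTTTT
Step 3: 8 trees catch fire, 6 burn out
  F.FTTT
  ...F.T
  ....FT
  ...FTT
  F.FTTT
  TFTTTT
Step 4: 6 trees catch fire, 8 burn out
  ...FTT
  .....T
  .....F
  ....FT
  ...FTT
  F.FTTT
Step 5: 5 trees catch fire, 6 burn out
  ....FT
  .....F
  ......
  .....F
  ....FT
  ...FTT
Step 6: 3 trees catch fire, 5 burn out
  .....F
  ......
  ......
  ......
  .....F
  ....FT

.....F
......
......
......
.....F
....FT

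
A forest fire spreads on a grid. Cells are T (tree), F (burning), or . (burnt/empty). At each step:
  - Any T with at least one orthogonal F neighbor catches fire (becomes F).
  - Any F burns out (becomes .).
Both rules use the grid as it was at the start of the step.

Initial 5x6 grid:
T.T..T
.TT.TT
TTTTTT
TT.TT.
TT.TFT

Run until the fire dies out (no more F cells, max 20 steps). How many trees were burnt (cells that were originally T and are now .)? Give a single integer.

Step 1: +3 fires, +1 burnt (F count now 3)
Step 2: +2 fires, +3 burnt (F count now 2)
Step 3: +3 fires, +2 burnt (F count now 3)
Step 4: +2 fires, +3 burnt (F count now 2)
Step 5: +3 fires, +2 burnt (F count now 3)
Step 6: +4 fires, +3 burnt (F count now 4)
Step 7: +2 fires, +4 burnt (F count now 2)
Step 8: +1 fires, +2 burnt (F count now 1)
Step 9: +0 fires, +1 burnt (F count now 0)
Fire out after step 9
Initially T: 21, now '.': 29
Total burnt (originally-T cells now '.'): 20

Answer: 20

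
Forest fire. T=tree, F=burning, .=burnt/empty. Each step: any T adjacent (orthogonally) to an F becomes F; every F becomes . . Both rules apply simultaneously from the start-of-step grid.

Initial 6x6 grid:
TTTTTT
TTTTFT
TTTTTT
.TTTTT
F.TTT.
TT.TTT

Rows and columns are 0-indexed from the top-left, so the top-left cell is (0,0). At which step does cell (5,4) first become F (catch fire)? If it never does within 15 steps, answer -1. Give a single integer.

Step 1: cell (5,4)='T' (+5 fires, +2 burnt)
Step 2: cell (5,4)='T' (+7 fires, +5 burnt)
Step 3: cell (5,4)='T' (+6 fires, +7 burnt)
Step 4: cell (5,4)='F' (+6 fires, +6 burnt)
  -> target ignites at step 4
Step 5: cell (5,4)='.' (+6 fires, +6 burnt)
Step 6: cell (5,4)='.' (+0 fires, +6 burnt)
  fire out at step 6

4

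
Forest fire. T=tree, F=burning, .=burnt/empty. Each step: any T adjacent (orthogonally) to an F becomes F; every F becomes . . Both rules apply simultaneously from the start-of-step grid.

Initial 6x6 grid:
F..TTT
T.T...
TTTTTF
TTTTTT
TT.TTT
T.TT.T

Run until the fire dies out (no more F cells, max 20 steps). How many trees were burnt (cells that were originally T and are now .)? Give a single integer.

Step 1: +3 fires, +2 burnt (F count now 3)
Step 2: +4 fires, +3 burnt (F count now 4)
Step 3: +6 fires, +4 burnt (F count now 6)
Step 4: +5 fires, +6 burnt (F count now 5)
Step 5: +3 fires, +5 burnt (F count now 3)
Step 6: +1 fires, +3 burnt (F count now 1)
Step 7: +0 fires, +1 burnt (F count now 0)
Fire out after step 7
Initially T: 25, now '.': 33
Total burnt (originally-T cells now '.'): 22

Answer: 22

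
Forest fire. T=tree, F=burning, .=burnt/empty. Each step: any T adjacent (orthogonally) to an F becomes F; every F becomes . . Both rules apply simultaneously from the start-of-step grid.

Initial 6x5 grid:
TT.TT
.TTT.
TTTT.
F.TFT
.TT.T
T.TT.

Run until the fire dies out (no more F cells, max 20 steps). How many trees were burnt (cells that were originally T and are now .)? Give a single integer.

Step 1: +4 fires, +2 burnt (F count now 4)
Step 2: +5 fires, +4 burnt (F count now 5)
Step 3: +5 fires, +5 burnt (F count now 5)
Step 4: +3 fires, +5 burnt (F count now 3)
Step 5: +1 fires, +3 burnt (F count now 1)
Step 6: +0 fires, +1 burnt (F count now 0)
Fire out after step 6
Initially T: 19, now '.': 29
Total burnt (originally-T cells now '.'): 18

Answer: 18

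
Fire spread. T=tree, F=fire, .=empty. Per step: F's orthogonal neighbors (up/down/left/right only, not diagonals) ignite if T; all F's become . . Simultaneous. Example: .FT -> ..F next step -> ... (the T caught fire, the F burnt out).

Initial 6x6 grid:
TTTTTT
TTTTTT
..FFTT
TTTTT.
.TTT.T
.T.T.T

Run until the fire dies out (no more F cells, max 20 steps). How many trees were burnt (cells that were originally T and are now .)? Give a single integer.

Answer: 24

Derivation:
Step 1: +5 fires, +2 burnt (F count now 5)
Step 2: +9 fires, +5 burnt (F count now 9)
Step 3: +7 fires, +9 burnt (F count now 7)
Step 4: +3 fires, +7 burnt (F count now 3)
Step 5: +0 fires, +3 burnt (F count now 0)
Fire out after step 5
Initially T: 26, now '.': 34
Total burnt (originally-T cells now '.'): 24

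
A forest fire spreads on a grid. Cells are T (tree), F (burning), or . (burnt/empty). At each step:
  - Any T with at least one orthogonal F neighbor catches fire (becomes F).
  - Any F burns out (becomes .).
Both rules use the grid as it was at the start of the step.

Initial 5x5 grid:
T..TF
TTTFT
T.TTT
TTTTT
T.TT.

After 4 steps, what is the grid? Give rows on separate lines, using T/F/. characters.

Step 1: 4 trees catch fire, 2 burn out
  T..F.
  TTF.F
  T.TFT
  TTTTT
  T.TT.
Step 2: 4 trees catch fire, 4 burn out
  T....
  TF...
  T.F.F
  TTTFT
  T.TT.
Step 3: 4 trees catch fire, 4 burn out
  T....
  F....
  T....
  TTF.F
  T.TF.
Step 4: 4 trees catch fire, 4 burn out
  F....
  .....
  F....
  TF...
  T.F..

F....
.....
F....
TF...
T.F..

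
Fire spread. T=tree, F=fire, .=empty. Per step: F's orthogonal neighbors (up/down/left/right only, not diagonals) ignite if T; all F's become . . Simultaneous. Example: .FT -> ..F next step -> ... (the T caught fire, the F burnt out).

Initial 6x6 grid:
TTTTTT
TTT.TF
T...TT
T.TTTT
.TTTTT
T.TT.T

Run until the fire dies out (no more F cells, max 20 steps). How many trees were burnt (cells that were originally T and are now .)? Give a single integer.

Step 1: +3 fires, +1 burnt (F count now 3)
Step 2: +3 fires, +3 burnt (F count now 3)
Step 3: +3 fires, +3 burnt (F count now 3)
Step 4: +4 fires, +3 burnt (F count now 4)
Step 5: +4 fires, +4 burnt (F count now 4)
Step 6: +4 fires, +4 burnt (F count now 4)
Step 7: +3 fires, +4 burnt (F count now 3)
Step 8: +1 fires, +3 burnt (F count now 1)
Step 9: +1 fires, +1 burnt (F count now 1)
Step 10: +0 fires, +1 burnt (F count now 0)
Fire out after step 10
Initially T: 27, now '.': 35
Total burnt (originally-T cells now '.'): 26

Answer: 26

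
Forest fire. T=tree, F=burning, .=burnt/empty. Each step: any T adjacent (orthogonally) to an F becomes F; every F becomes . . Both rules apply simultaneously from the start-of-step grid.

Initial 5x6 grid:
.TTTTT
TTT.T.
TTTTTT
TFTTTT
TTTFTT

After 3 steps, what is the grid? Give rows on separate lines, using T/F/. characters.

Step 1: 7 trees catch fire, 2 burn out
  .TTTTT
  TTT.T.
  TFTTTT
  F.FFTT
  TFF.FT
Step 2: 7 trees catch fire, 7 burn out
  .TTTTT
  TFT.T.
  F.FFTT
  ....FT
  F....F
Step 3: 5 trees catch fire, 7 burn out
  .FTTTT
  F.F.T.
  ....FT
  .....F
  ......

.FTTTT
F.F.T.
....FT
.....F
......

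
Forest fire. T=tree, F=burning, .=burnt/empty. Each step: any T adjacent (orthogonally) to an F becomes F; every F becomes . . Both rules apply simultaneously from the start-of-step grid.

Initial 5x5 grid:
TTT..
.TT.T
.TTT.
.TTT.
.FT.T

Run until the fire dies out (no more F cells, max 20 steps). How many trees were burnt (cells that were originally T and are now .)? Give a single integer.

Step 1: +2 fires, +1 burnt (F count now 2)
Step 2: +2 fires, +2 burnt (F count now 2)
Step 3: +3 fires, +2 burnt (F count now 3)
Step 4: +3 fires, +3 burnt (F count now 3)
Step 5: +2 fires, +3 burnt (F count now 2)
Step 6: +0 fires, +2 burnt (F count now 0)
Fire out after step 6
Initially T: 14, now '.': 23
Total burnt (originally-T cells now '.'): 12

Answer: 12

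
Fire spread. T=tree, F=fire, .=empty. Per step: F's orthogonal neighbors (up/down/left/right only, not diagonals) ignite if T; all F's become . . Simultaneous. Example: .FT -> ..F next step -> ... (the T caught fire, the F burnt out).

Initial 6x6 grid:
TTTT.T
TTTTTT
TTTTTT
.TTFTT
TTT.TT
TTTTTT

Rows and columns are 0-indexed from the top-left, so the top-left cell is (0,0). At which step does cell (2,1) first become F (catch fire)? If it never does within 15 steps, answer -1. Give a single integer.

Step 1: cell (2,1)='T' (+3 fires, +1 burnt)
Step 2: cell (2,1)='T' (+7 fires, +3 burnt)
Step 3: cell (2,1)='F' (+9 fires, +7 burnt)
  -> target ignites at step 3
Step 4: cell (2,1)='.' (+8 fires, +9 burnt)
Step 5: cell (2,1)='.' (+4 fires, +8 burnt)
Step 6: cell (2,1)='.' (+1 fires, +4 burnt)
Step 7: cell (2,1)='.' (+0 fires, +1 burnt)
  fire out at step 7

3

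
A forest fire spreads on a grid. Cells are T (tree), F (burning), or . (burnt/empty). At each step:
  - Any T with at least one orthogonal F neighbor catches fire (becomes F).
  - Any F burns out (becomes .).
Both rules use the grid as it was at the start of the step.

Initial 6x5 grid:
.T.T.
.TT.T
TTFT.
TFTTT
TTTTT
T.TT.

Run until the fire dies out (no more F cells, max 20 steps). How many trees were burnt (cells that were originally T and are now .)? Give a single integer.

Step 1: +6 fires, +2 burnt (F count now 6)
Step 2: +5 fires, +6 burnt (F count now 5)
Step 3: +5 fires, +5 burnt (F count now 5)
Step 4: +2 fires, +5 burnt (F count now 2)
Step 5: +0 fires, +2 burnt (F count now 0)
Fire out after step 5
Initially T: 20, now '.': 28
Total burnt (originally-T cells now '.'): 18

Answer: 18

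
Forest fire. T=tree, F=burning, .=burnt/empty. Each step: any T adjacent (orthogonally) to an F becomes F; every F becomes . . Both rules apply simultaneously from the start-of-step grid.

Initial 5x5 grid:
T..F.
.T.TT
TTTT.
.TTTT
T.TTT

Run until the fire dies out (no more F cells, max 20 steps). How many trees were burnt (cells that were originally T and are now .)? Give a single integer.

Step 1: +1 fires, +1 burnt (F count now 1)
Step 2: +2 fires, +1 burnt (F count now 2)
Step 3: +2 fires, +2 burnt (F count now 2)
Step 4: +4 fires, +2 burnt (F count now 4)
Step 5: +5 fires, +4 burnt (F count now 5)
Step 6: +0 fires, +5 burnt (F count now 0)
Fire out after step 6
Initially T: 16, now '.': 23
Total burnt (originally-T cells now '.'): 14

Answer: 14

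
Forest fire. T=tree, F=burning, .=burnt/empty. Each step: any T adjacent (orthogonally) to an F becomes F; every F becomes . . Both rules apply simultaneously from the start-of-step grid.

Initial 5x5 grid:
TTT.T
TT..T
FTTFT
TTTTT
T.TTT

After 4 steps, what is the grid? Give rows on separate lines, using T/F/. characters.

Step 1: 6 trees catch fire, 2 burn out
  TTT.T
  FT..T
  .FF.F
  FTTFT
  T.TTT
Step 2: 8 trees catch fire, 6 burn out
  FTT.T
  .F..F
  .....
  .FF.F
  F.TFT
Step 3: 4 trees catch fire, 8 burn out
  .FT.F
  .....
  .....
  .....
  ..F.F
Step 4: 1 trees catch fire, 4 burn out
  ..F..
  .....
  .....
  .....
  .....

..F..
.....
.....
.....
.....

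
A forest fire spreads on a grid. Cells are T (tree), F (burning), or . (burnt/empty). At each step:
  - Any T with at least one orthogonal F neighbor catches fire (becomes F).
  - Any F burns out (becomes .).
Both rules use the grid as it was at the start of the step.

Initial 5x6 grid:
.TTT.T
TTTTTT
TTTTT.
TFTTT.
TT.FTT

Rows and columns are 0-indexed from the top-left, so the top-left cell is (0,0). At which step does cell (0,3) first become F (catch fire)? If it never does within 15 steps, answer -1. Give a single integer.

Step 1: cell (0,3)='T' (+6 fires, +2 burnt)
Step 2: cell (0,3)='T' (+7 fires, +6 burnt)
Step 3: cell (0,3)='T' (+5 fires, +7 burnt)
Step 4: cell (0,3)='F' (+3 fires, +5 burnt)
  -> target ignites at step 4
Step 5: cell (0,3)='.' (+1 fires, +3 burnt)
Step 6: cell (0,3)='.' (+1 fires, +1 burnt)
Step 7: cell (0,3)='.' (+0 fires, +1 burnt)
  fire out at step 7

4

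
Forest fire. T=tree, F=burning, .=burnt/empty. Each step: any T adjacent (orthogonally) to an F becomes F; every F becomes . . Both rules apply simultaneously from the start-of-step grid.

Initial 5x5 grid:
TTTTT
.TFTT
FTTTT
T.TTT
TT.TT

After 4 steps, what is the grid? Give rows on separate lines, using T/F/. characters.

Step 1: 6 trees catch fire, 2 burn out
  TTFTT
  .F.FT
  .FFTT
  F.TTT
  TT.TT
Step 2: 6 trees catch fire, 6 burn out
  TF.FT
  ....F
  ...FT
  ..FTT
  FT.TT
Step 3: 5 trees catch fire, 6 burn out
  F...F
  .....
  ....F
  ...FT
  .F.TT
Step 4: 2 trees catch fire, 5 burn out
  .....
  .....
  .....
  ....F
  ...FT

.....
.....
.....
....F
...FT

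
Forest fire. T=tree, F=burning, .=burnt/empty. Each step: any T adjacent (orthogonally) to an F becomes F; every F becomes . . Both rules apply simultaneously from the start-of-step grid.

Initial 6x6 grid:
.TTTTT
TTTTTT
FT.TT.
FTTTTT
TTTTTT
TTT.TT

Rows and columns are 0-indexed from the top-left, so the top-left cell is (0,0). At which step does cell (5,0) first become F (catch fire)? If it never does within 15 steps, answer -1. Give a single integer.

Step 1: cell (5,0)='T' (+4 fires, +2 burnt)
Step 2: cell (5,0)='F' (+4 fires, +4 burnt)
  -> target ignites at step 2
Step 3: cell (5,0)='.' (+5 fires, +4 burnt)
Step 4: cell (5,0)='.' (+6 fires, +5 burnt)
Step 5: cell (5,0)='.' (+5 fires, +6 burnt)
Step 6: cell (5,0)='.' (+4 fires, +5 burnt)
Step 7: cell (5,0)='.' (+2 fires, +4 burnt)
Step 8: cell (5,0)='.' (+0 fires, +2 burnt)
  fire out at step 8

2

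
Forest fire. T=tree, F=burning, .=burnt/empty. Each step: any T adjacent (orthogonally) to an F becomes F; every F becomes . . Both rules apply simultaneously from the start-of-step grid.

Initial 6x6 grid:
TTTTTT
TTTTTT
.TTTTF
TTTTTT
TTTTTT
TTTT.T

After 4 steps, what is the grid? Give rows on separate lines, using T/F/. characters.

Step 1: 3 trees catch fire, 1 burn out
  TTTTTT
  TTTTTF
  .TTTF.
  TTTTTF
  TTTTTT
  TTTT.T
Step 2: 5 trees catch fire, 3 burn out
  TTTTTF
  TTTTF.
  .TTF..
  TTTTF.
  TTTTTF
  TTTT.T
Step 3: 6 trees catch fire, 5 burn out
  TTTTF.
  TTTF..
  .TF...
  TTTF..
  TTTTF.
  TTTT.F
Step 4: 5 trees catch fire, 6 burn out
  TTTF..
  TTF...
  .F....
  TTF...
  TTTF..
  TTTT..

TTTF..
TTF...
.F....
TTF...
TTTF..
TTTT..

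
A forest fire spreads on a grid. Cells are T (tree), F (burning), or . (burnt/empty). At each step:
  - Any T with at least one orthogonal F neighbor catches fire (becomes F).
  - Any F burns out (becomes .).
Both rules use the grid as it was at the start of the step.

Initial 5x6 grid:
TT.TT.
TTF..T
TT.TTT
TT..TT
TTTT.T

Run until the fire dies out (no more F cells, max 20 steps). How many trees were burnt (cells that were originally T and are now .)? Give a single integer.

Step 1: +1 fires, +1 burnt (F count now 1)
Step 2: +3 fires, +1 burnt (F count now 3)
Step 3: +3 fires, +3 burnt (F count now 3)
Step 4: +2 fires, +3 burnt (F count now 2)
Step 5: +2 fires, +2 burnt (F count now 2)
Step 6: +1 fires, +2 burnt (F count now 1)
Step 7: +0 fires, +1 burnt (F count now 0)
Fire out after step 7
Initially T: 21, now '.': 21
Total burnt (originally-T cells now '.'): 12

Answer: 12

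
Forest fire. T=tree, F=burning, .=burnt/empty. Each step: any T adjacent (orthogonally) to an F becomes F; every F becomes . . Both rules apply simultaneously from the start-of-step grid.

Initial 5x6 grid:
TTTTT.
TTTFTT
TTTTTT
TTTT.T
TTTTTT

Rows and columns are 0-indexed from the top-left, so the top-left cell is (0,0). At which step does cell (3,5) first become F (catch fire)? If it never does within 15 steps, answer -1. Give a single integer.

Step 1: cell (3,5)='T' (+4 fires, +1 burnt)
Step 2: cell (3,5)='T' (+7 fires, +4 burnt)
Step 3: cell (3,5)='T' (+6 fires, +7 burnt)
Step 4: cell (3,5)='F' (+6 fires, +6 burnt)
  -> target ignites at step 4
Step 5: cell (3,5)='.' (+3 fires, +6 burnt)
Step 6: cell (3,5)='.' (+1 fires, +3 burnt)
Step 7: cell (3,5)='.' (+0 fires, +1 burnt)
  fire out at step 7

4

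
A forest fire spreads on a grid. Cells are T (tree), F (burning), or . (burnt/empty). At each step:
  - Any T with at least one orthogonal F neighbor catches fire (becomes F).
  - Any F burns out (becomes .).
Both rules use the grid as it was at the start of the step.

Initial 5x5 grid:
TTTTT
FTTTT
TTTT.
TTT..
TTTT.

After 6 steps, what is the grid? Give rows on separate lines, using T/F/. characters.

Step 1: 3 trees catch fire, 1 burn out
  FTTTT
  .FTTT
  FTTT.
  TTT..
  TTTT.
Step 2: 4 trees catch fire, 3 burn out
  .FTTT
  ..FTT
  .FTT.
  FTT..
  TTTT.
Step 3: 5 trees catch fire, 4 burn out
  ..FTT
  ...FT
  ..FT.
  .FT..
  FTTT.
Step 4: 5 trees catch fire, 5 burn out
  ...FT
  ....F
  ...F.
  ..F..
  .FTT.
Step 5: 2 trees catch fire, 5 burn out
  ....F
  .....
  .....
  .....
  ..FT.
Step 6: 1 trees catch fire, 2 burn out
  .....
  .....
  .....
  .....
  ...F.

.....
.....
.....
.....
...F.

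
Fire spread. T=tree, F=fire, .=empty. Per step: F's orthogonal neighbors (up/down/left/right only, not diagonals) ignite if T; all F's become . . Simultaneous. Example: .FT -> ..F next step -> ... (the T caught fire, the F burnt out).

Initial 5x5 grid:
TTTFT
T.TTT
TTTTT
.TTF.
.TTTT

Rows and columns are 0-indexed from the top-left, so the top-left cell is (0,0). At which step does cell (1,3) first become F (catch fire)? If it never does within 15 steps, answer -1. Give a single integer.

Step 1: cell (1,3)='F' (+6 fires, +2 burnt)
  -> target ignites at step 1
Step 2: cell (1,3)='.' (+8 fires, +6 burnt)
Step 3: cell (1,3)='.' (+3 fires, +8 burnt)
Step 4: cell (1,3)='.' (+2 fires, +3 burnt)
Step 5: cell (1,3)='.' (+0 fires, +2 burnt)
  fire out at step 5

1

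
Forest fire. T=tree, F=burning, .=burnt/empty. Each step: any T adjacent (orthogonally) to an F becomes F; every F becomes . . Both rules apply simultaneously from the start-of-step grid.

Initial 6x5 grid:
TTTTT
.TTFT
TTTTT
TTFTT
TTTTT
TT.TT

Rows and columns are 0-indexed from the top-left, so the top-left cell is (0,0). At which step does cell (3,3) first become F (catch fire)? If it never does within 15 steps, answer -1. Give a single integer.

Step 1: cell (3,3)='F' (+8 fires, +2 burnt)
  -> target ignites at step 1
Step 2: cell (3,3)='.' (+9 fires, +8 burnt)
Step 3: cell (3,3)='.' (+6 fires, +9 burnt)
Step 4: cell (3,3)='.' (+3 fires, +6 burnt)
Step 5: cell (3,3)='.' (+0 fires, +3 burnt)
  fire out at step 5

1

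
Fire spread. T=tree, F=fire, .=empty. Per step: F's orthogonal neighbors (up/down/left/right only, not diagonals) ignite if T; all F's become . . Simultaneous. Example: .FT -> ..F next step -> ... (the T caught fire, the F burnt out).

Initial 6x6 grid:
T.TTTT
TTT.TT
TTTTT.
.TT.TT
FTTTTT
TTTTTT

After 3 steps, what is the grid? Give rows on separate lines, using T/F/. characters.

Step 1: 2 trees catch fire, 1 burn out
  T.TTTT
  TTT.TT
  TTTTT.
  .TT.TT
  .FTTTT
  FTTTTT
Step 2: 3 trees catch fire, 2 burn out
  T.TTTT
  TTT.TT
  TTTTT.
  .FT.TT
  ..FTTT
  .FTTTT
Step 3: 4 trees catch fire, 3 burn out
  T.TTTT
  TTT.TT
  TFTTT.
  ..F.TT
  ...FTT
  ..FTTT

T.TTTT
TTT.TT
TFTTT.
..F.TT
...FTT
..FTTT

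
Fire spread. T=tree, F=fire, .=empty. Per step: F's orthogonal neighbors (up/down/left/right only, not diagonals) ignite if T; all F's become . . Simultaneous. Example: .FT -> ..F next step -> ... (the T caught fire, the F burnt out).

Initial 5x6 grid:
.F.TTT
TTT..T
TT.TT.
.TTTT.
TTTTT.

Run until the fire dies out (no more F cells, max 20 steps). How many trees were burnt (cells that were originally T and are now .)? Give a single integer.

Step 1: +1 fires, +1 burnt (F count now 1)
Step 2: +3 fires, +1 burnt (F count now 3)
Step 3: +2 fires, +3 burnt (F count now 2)
Step 4: +2 fires, +2 burnt (F count now 2)
Step 5: +3 fires, +2 burnt (F count now 3)
Step 6: +3 fires, +3 burnt (F count now 3)
Step 7: +2 fires, +3 burnt (F count now 2)
Step 8: +0 fires, +2 burnt (F count now 0)
Fire out after step 8
Initially T: 20, now '.': 26
Total burnt (originally-T cells now '.'): 16

Answer: 16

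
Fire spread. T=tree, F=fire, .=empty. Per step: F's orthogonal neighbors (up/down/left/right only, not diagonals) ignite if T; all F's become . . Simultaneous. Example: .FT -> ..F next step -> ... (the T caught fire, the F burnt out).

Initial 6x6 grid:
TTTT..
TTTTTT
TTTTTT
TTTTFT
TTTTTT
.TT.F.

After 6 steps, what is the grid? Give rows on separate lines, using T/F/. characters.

Step 1: 4 trees catch fire, 2 burn out
  TTTT..
  TTTTTT
  TTTTFT
  TTTF.F
  TTTTFT
  .TT...
Step 2: 6 trees catch fire, 4 burn out
  TTTT..
  TTTTFT
  TTTF.F
  TTF...
  TTTF.F
  .TT...
Step 3: 5 trees catch fire, 6 burn out
  TTTT..
  TTTF.F
  TTF...
  TF....
  TTF...
  .TT...
Step 4: 6 trees catch fire, 5 burn out
  TTTF..
  TTF...
  TF....
  F.....
  TF....
  .TF...
Step 5: 5 trees catch fire, 6 burn out
  TTF...
  TF....
  F.....
  ......
  F.....
  .F....
Step 6: 2 trees catch fire, 5 burn out
  TF....
  F.....
  ......
  ......
  ......
  ......

TF....
F.....
......
......
......
......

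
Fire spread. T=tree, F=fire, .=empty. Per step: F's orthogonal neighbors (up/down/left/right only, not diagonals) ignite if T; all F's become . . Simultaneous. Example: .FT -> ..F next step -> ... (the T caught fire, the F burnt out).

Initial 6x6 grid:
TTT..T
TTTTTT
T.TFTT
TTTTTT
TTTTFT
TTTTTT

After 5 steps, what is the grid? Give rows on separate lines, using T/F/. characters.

Step 1: 8 trees catch fire, 2 burn out
  TTT..T
  TTTFTT
  T.F.FT
  TTTFFT
  TTTF.F
  TTTTFT
Step 2: 8 trees catch fire, 8 burn out
  TTT..T
  TTF.FT
  T....F
  TTF..F
  TTF...
  TTTF.F
Step 3: 6 trees catch fire, 8 burn out
  TTF..T
  TF...F
  T.....
  TF....
  TF....
  TTF...
Step 4: 6 trees catch fire, 6 burn out
  TF...F
  F.....
  T.....
  F.....
  F.....
  TF....
Step 5: 3 trees catch fire, 6 burn out
  F.....
  ......
  F.....
  ......
  ......
  F.....

F.....
......
F.....
......
......
F.....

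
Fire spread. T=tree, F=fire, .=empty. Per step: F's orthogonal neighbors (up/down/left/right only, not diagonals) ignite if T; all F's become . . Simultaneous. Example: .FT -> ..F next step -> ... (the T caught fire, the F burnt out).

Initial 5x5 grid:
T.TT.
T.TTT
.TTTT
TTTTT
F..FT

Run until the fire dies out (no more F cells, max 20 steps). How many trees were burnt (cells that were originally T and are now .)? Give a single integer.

Answer: 15

Derivation:
Step 1: +3 fires, +2 burnt (F count now 3)
Step 2: +4 fires, +3 burnt (F count now 4)
Step 3: +4 fires, +4 burnt (F count now 4)
Step 4: +3 fires, +4 burnt (F count now 3)
Step 5: +1 fires, +3 burnt (F count now 1)
Step 6: +0 fires, +1 burnt (F count now 0)
Fire out after step 6
Initially T: 17, now '.': 23
Total burnt (originally-T cells now '.'): 15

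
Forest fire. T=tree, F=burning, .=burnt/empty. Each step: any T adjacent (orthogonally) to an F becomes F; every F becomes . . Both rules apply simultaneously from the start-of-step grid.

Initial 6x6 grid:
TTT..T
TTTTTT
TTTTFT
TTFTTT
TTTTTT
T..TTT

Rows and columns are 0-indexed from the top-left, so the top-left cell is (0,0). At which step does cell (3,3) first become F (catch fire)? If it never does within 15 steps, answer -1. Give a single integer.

Step 1: cell (3,3)='F' (+8 fires, +2 burnt)
  -> target ignites at step 1
Step 2: cell (3,3)='.' (+9 fires, +8 burnt)
Step 3: cell (3,3)='.' (+8 fires, +9 burnt)
Step 4: cell (3,3)='.' (+4 fires, +8 burnt)
Step 5: cell (3,3)='.' (+1 fires, +4 burnt)
Step 6: cell (3,3)='.' (+0 fires, +1 burnt)
  fire out at step 6

1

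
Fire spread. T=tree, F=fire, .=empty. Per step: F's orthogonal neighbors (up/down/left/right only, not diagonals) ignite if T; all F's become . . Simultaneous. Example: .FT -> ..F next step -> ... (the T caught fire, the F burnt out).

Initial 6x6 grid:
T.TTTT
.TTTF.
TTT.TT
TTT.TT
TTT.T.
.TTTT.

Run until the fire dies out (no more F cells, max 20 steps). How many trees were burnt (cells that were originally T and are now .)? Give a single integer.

Answer: 25

Derivation:
Step 1: +3 fires, +1 burnt (F count now 3)
Step 2: +5 fires, +3 burnt (F count now 5)
Step 3: +5 fires, +5 burnt (F count now 5)
Step 4: +3 fires, +5 burnt (F count now 3)
Step 5: +4 fires, +3 burnt (F count now 4)
Step 6: +3 fires, +4 burnt (F count now 3)
Step 7: +2 fires, +3 burnt (F count now 2)
Step 8: +0 fires, +2 burnt (F count now 0)
Fire out after step 8
Initially T: 26, now '.': 35
Total burnt (originally-T cells now '.'): 25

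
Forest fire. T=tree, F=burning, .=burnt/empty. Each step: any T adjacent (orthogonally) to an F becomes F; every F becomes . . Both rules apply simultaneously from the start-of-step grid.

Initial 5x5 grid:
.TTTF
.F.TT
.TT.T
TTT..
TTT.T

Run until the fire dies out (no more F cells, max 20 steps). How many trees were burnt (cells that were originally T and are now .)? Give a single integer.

Step 1: +4 fires, +2 burnt (F count now 4)
Step 2: +5 fires, +4 burnt (F count now 5)
Step 3: +3 fires, +5 burnt (F count now 3)
Step 4: +2 fires, +3 burnt (F count now 2)
Step 5: +0 fires, +2 burnt (F count now 0)
Fire out after step 5
Initially T: 15, now '.': 24
Total burnt (originally-T cells now '.'): 14

Answer: 14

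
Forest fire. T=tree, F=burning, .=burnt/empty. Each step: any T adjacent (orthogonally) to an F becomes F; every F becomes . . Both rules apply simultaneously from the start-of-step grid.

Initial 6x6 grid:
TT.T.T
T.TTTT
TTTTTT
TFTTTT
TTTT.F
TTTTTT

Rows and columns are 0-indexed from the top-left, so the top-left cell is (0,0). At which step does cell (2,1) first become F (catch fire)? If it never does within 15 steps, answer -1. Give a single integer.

Step 1: cell (2,1)='F' (+6 fires, +2 burnt)
  -> target ignites at step 1
Step 2: cell (2,1)='.' (+9 fires, +6 burnt)
Step 3: cell (2,1)='.' (+9 fires, +9 burnt)
Step 4: cell (2,1)='.' (+4 fires, +9 burnt)
Step 5: cell (2,1)='.' (+2 fires, +4 burnt)
Step 6: cell (2,1)='.' (+0 fires, +2 burnt)
  fire out at step 6

1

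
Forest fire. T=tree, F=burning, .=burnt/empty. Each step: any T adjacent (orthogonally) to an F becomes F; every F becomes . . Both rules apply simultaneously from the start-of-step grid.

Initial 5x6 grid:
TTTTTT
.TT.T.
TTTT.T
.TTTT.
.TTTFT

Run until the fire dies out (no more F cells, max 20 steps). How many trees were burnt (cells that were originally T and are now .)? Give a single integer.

Answer: 21

Derivation:
Step 1: +3 fires, +1 burnt (F count now 3)
Step 2: +2 fires, +3 burnt (F count now 2)
Step 3: +3 fires, +2 burnt (F count now 3)
Step 4: +2 fires, +3 burnt (F count now 2)
Step 5: +2 fires, +2 burnt (F count now 2)
Step 6: +3 fires, +2 burnt (F count now 3)
Step 7: +2 fires, +3 burnt (F count now 2)
Step 8: +2 fires, +2 burnt (F count now 2)
Step 9: +2 fires, +2 burnt (F count now 2)
Step 10: +0 fires, +2 burnt (F count now 0)
Fire out after step 10
Initially T: 22, now '.': 29
Total burnt (originally-T cells now '.'): 21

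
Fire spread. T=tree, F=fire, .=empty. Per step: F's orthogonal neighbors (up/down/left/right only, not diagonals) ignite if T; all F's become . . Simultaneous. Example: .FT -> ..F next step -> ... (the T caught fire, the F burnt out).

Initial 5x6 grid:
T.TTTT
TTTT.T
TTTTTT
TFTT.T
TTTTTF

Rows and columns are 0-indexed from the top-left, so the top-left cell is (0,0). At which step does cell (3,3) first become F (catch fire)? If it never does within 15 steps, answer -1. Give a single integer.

Step 1: cell (3,3)='T' (+6 fires, +2 burnt)
Step 2: cell (3,3)='F' (+8 fires, +6 burnt)
  -> target ignites at step 2
Step 3: cell (3,3)='.' (+5 fires, +8 burnt)
Step 4: cell (3,3)='.' (+4 fires, +5 burnt)
Step 5: cell (3,3)='.' (+2 fires, +4 burnt)
Step 6: cell (3,3)='.' (+0 fires, +2 burnt)
  fire out at step 6

2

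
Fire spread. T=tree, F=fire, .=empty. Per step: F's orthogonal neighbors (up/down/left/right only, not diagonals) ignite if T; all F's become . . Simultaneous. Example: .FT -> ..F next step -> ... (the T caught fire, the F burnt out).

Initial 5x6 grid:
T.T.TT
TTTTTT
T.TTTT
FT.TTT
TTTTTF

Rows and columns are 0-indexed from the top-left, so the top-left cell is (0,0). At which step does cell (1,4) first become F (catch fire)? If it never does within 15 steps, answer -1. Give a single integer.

Step 1: cell (1,4)='T' (+5 fires, +2 burnt)
Step 2: cell (1,4)='T' (+5 fires, +5 burnt)
Step 3: cell (1,4)='T' (+6 fires, +5 burnt)
Step 4: cell (1,4)='F' (+4 fires, +6 burnt)
  -> target ignites at step 4
Step 5: cell (1,4)='.' (+4 fires, +4 burnt)
Step 6: cell (1,4)='.' (+0 fires, +4 burnt)
  fire out at step 6

4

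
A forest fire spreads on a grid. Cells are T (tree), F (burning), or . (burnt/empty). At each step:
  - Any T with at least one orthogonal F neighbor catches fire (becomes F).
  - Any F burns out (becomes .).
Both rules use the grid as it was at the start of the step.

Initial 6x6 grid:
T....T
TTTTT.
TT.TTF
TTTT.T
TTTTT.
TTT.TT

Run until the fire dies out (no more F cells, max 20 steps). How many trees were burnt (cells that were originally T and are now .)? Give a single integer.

Step 1: +2 fires, +1 burnt (F count now 2)
Step 2: +2 fires, +2 burnt (F count now 2)
Step 3: +2 fires, +2 burnt (F count now 2)
Step 4: +3 fires, +2 burnt (F count now 3)
Step 5: +4 fires, +3 burnt (F count now 4)
Step 6: +6 fires, +4 burnt (F count now 6)
Step 7: +5 fires, +6 burnt (F count now 5)
Step 8: +1 fires, +5 burnt (F count now 1)
Step 9: +0 fires, +1 burnt (F count now 0)
Fire out after step 9
Initially T: 26, now '.': 35
Total burnt (originally-T cells now '.'): 25

Answer: 25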